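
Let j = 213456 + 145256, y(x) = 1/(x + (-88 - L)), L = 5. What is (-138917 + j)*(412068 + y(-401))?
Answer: 44741819893845/494 ≈ 9.0570e+10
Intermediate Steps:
y(x) = 1/(-93 + x) (y(x) = 1/(x + (-88 - 1*5)) = 1/(x + (-88 - 5)) = 1/(x - 93) = 1/(-93 + x))
j = 358712
(-138917 + j)*(412068 + y(-401)) = (-138917 + 358712)*(412068 + 1/(-93 - 401)) = 219795*(412068 + 1/(-494)) = 219795*(412068 - 1/494) = 219795*(203561591/494) = 44741819893845/494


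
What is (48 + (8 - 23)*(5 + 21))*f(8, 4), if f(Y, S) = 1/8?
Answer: -171/4 ≈ -42.750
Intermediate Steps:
f(Y, S) = ⅛
(48 + (8 - 23)*(5 + 21))*f(8, 4) = (48 + (8 - 23)*(5 + 21))*(⅛) = (48 - 15*26)*(⅛) = (48 - 390)*(⅛) = -342*⅛ = -171/4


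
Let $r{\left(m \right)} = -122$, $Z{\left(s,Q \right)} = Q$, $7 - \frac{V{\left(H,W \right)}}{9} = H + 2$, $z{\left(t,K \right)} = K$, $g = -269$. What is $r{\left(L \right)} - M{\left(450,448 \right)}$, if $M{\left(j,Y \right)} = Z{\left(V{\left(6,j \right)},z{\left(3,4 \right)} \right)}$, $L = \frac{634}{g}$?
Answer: $-126$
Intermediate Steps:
$L = - \frac{634}{269}$ ($L = \frac{634}{-269} = 634 \left(- \frac{1}{269}\right) = - \frac{634}{269} \approx -2.3569$)
$V{\left(H,W \right)} = 45 - 9 H$ ($V{\left(H,W \right)} = 63 - 9 \left(H + 2\right) = 63 - 9 \left(2 + H\right) = 63 - \left(18 + 9 H\right) = 45 - 9 H$)
$M{\left(j,Y \right)} = 4$
$r{\left(L \right)} - M{\left(450,448 \right)} = -122 - 4 = -126$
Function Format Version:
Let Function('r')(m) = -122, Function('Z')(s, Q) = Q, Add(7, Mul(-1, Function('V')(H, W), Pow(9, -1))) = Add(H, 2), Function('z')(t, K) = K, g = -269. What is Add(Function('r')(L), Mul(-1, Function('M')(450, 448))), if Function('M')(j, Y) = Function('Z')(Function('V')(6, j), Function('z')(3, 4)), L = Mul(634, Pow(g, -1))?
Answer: -126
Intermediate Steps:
L = Rational(-634, 269) (L = Mul(634, Pow(-269, -1)) = Mul(634, Rational(-1, 269)) = Rational(-634, 269) ≈ -2.3569)
Function('V')(H, W) = Add(45, Mul(-9, H)) (Function('V')(H, W) = Add(63, Mul(-9, Add(H, 2))) = Add(63, Mul(-9, Add(2, H))) = Add(63, Add(-18, Mul(-9, H))) = Add(45, Mul(-9, H)))
Function('M')(j, Y) = 4
Add(Function('r')(L), Mul(-1, Function('M')(450, 448))) = Add(-122, Mul(-1, 4)) = Add(-122, -4) = -126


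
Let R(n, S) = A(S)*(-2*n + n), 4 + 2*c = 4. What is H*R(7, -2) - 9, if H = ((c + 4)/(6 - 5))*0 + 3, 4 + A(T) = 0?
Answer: 75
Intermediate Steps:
c = 0 (c = -2 + (½)*4 = -2 + 2 = 0)
A(T) = -4 (A(T) = -4 + 0 = -4)
R(n, S) = 4*n (R(n, S) = -4*(-2*n + n) = -(-4)*n = 4*n)
H = 3 (H = ((0 + 4)/(6 - 5))*0 + 3 = (4/1)*0 + 3 = (4*1)*0 + 3 = 4*0 + 3 = 0 + 3 = 3)
H*R(7, -2) - 9 = 3*(4*7) - 9 = 3*28 - 9 = 84 - 9 = 75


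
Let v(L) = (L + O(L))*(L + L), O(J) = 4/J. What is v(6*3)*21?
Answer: 13776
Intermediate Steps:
v(L) = 2*L*(L + 4/L) (v(L) = (L + 4/L)*(L + L) = (L + 4/L)*(2*L) = 2*L*(L + 4/L))
v(6*3)*21 = (8 + 2*(6*3)**2)*21 = (8 + 2*18**2)*21 = (8 + 2*324)*21 = (8 + 648)*21 = 656*21 = 13776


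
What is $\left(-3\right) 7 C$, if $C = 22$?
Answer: $-462$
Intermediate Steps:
$\left(-3\right) 7 C = \left(-3\right) 7 \cdot 22 = \left(-21\right) 22 = -462$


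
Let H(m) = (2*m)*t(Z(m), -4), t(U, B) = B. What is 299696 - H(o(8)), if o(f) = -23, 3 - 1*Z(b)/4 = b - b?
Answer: 299512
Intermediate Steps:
Z(b) = 12 (Z(b) = 12 - 4*(b - b) = 12 - 4*0 = 12 + 0 = 12)
H(m) = -8*m (H(m) = (2*m)*(-4) = -8*m)
299696 - H(o(8)) = 299696 - (-8)*(-23) = 299696 - 1*184 = 299696 - 184 = 299512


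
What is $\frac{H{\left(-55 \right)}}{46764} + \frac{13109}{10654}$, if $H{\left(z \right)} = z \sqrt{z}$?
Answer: $\frac{13109}{10654} - \frac{55 i \sqrt{55}}{46764} \approx 1.2304 - 0.0087223 i$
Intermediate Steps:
$H{\left(z \right)} = z^{\frac{3}{2}}$
$\frac{H{\left(-55 \right)}}{46764} + \frac{13109}{10654} = \frac{\left(-55\right)^{\frac{3}{2}}}{46764} + \frac{13109}{10654} = - 55 i \sqrt{55} \cdot \frac{1}{46764} + 13109 \cdot \frac{1}{10654} = - \frac{55 i \sqrt{55}}{46764} + \frac{13109}{10654} = \frac{13109}{10654} - \frac{55 i \sqrt{55}}{46764}$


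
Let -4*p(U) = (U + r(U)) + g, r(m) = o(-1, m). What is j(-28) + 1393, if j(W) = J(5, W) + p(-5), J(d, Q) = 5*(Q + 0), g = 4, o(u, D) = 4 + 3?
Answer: 2503/2 ≈ 1251.5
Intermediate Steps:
o(u, D) = 7
r(m) = 7
J(d, Q) = 5*Q
p(U) = -11/4 - U/4 (p(U) = -((U + 7) + 4)/4 = -((7 + U) + 4)/4 = -(11 + U)/4 = -11/4 - U/4)
j(W) = -3/2 + 5*W (j(W) = 5*W + (-11/4 - ¼*(-5)) = 5*W + (-11/4 + 5/4) = 5*W - 3/2 = -3/2 + 5*W)
j(-28) + 1393 = (-3/2 + 5*(-28)) + 1393 = (-3/2 - 140) + 1393 = -283/2 + 1393 = 2503/2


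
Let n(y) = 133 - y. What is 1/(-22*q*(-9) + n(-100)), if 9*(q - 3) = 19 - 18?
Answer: 1/849 ≈ 0.0011779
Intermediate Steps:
q = 28/9 (q = 3 + (19 - 18)/9 = 3 + (⅑)*1 = 3 + ⅑ = 28/9 ≈ 3.1111)
1/(-22*q*(-9) + n(-100)) = 1/(-22*28/9*(-9) + (133 - 1*(-100))) = 1/(-616/9*(-9) + (133 + 100)) = 1/(616 + 233) = 1/849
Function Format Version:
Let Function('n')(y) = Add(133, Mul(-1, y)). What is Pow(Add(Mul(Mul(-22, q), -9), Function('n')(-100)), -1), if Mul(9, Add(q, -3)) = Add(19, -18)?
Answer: Rational(1, 849) ≈ 0.0011779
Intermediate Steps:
q = Rational(28, 9) (q = Add(3, Mul(Rational(1, 9), Add(19, -18))) = Add(3, Mul(Rational(1, 9), 1)) = Add(3, Rational(1, 9)) = Rational(28, 9) ≈ 3.1111)
Pow(Add(Mul(Mul(-22, q), -9), Function('n')(-100)), -1) = Pow(Add(Mul(Mul(-22, Rational(28, 9)), -9), Add(133, Mul(-1, -100))), -1) = Pow(Add(Mul(Rational(-616, 9), -9), Add(133, 100)), -1) = Pow(Add(616, 233), -1) = Pow(849, -1) = Rational(1, 849)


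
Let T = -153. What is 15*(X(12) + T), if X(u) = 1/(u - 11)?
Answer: -2280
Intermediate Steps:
X(u) = 1/(-11 + u)
15*(X(12) + T) = 15*(1/(-11 + 12) - 153) = 15*(1/1 - 153) = 15*(1 - 153) = 15*(-152) = -2280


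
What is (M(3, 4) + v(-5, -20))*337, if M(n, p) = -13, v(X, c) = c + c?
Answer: -17861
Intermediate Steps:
v(X, c) = 2*c
(M(3, 4) + v(-5, -20))*337 = (-13 + 2*(-20))*337 = (-13 - 40)*337 = -53*337 = -17861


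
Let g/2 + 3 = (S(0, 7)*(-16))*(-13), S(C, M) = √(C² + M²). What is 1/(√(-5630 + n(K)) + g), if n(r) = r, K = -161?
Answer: 2906/8450627 - I*√5791/8450627 ≈ 0.00034388 - 9.0051e-6*I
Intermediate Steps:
g = 2906 (g = -6 + 2*((√(0² + 7²)*(-16))*(-13)) = -6 + 2*((√(0 + 49)*(-16))*(-13)) = -6 + 2*((√49*(-16))*(-13)) = -6 + 2*((7*(-16))*(-13)) = -6 + 2*(-112*(-13)) = -6 + 2*1456 = -6 + 2912 = 2906)
1/(√(-5630 + n(K)) + g) = 1/(√(-5630 - 161) + 2906) = 1/(√(-5791) + 2906) = 1/(I*√5791 + 2906) = 1/(2906 + I*√5791)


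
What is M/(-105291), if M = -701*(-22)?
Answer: -15422/105291 ≈ -0.14647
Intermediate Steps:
M = 15422
M/(-105291) = 15422/(-105291) = 15422*(-1/105291) = -15422/105291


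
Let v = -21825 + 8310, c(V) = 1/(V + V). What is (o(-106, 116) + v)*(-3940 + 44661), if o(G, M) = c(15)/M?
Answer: -1915198175479/3480 ≈ -5.5034e+8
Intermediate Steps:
c(V) = 1/(2*V)
v = -13515
o(G, M) = 1/(30*M) (o(G, M) = ((½)/15)/M = ((½)*(1/15))/M = 1/(30*M))
(o(-106, 116) + v)*(-3940 + 44661) = ((1/30)/116 - 13515)*(-3940 + 44661) = ((1/30)*(1/116) - 13515)*40721 = (1/3480 - 13515)*40721 = -47032199/3480*40721 = -1915198175479/3480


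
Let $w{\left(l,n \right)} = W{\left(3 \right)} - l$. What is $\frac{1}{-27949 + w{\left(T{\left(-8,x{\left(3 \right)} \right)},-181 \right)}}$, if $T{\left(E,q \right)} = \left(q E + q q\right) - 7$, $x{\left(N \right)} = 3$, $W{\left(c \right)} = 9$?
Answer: $- \frac{1}{27918} \approx -3.5819 \cdot 10^{-5}$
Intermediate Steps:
$T{\left(E,q \right)} = -7 + q^{2} + E q$ ($T{\left(E,q \right)} = \left(E q + q^{2}\right) - 7 = \left(q^{2} + E q\right) - 7 = -7 + q^{2} + E q$)
$w{\left(l,n \right)} = 9 - l$
$\frac{1}{-27949 + w{\left(T{\left(-8,x{\left(3 \right)} \right)},-181 \right)}} = \frac{1}{-27949 + \left(9 - \left(-7 + 3^{2} - 24\right)\right)} = \frac{1}{-27949 + \left(9 - \left(-7 + 9 - 24\right)\right)} = \frac{1}{-27949 + \left(9 - -22\right)} = \frac{1}{-27949 + \left(9 + 22\right)} = \frac{1}{-27949 + 31} = \frac{1}{-27918} = - \frac{1}{27918}$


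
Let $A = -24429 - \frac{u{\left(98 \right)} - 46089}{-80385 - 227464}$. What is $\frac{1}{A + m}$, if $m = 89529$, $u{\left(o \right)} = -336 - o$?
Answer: $\frac{307849}{20040923377} \approx 1.5361 \cdot 10^{-5}$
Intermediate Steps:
$A = - \frac{7520489744}{307849}$ ($A = -24429 - \frac{\left(-336 - 98\right) - 46089}{-80385 - 227464} = -24429 - \frac{\left(-336 - 98\right) - 46089}{-307849} = -24429 - \left(-434 - 46089\right) \left(- \frac{1}{307849}\right) = -24429 - \left(-46523\right) \left(- \frac{1}{307849}\right) = -24429 - \frac{46523}{307849} = - \frac{7520489744}{307849} \approx -24429.0$)
$\frac{1}{A + m} = \frac{1}{- \frac{7520489744}{307849} + 89529} = \frac{1}{\frac{20040923377}{307849}} = \frac{307849}{20040923377}$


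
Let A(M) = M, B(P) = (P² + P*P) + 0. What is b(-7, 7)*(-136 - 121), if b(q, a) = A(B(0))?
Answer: 0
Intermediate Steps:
B(P) = 2*P² (B(P) = (P² + P²) + 0 = 2*P² + 0 = 2*P²)
b(q, a) = 0 (b(q, a) = 2*0² = 2*0 = 0)
b(-7, 7)*(-136 - 121) = 0*(-136 - 121) = 0*(-257) = 0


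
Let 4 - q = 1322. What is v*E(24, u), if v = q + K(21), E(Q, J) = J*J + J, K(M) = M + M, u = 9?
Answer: -114840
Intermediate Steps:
q = -1318 (q = 4 - 1*1322 = 4 - 1322 = -1318)
K(M) = 2*M
E(Q, J) = J + J**2 (E(Q, J) = J**2 + J = J + J**2)
v = -1276 (v = -1318 + 2*21 = -1318 + 42 = -1276)
v*E(24, u) = -11484*(1 + 9) = -11484*10 = -1276*90 = -114840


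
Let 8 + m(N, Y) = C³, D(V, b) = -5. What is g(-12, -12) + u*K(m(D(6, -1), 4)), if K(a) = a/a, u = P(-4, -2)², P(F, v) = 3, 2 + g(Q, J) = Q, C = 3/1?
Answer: -5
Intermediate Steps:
C = 3 (C = 3*1 = 3)
g(Q, J) = -2 + Q
m(N, Y) = 19 (m(N, Y) = -8 + 3³ = -8 + 27 = 19)
u = 9 (u = 3² = 9)
K(a) = 1
g(-12, -12) + u*K(m(D(6, -1), 4)) = (-2 - 12) + 9*1 = -14 + 9 = -5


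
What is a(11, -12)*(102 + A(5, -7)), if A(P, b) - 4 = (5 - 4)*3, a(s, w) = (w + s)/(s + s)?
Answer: -109/22 ≈ -4.9545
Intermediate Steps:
a(s, w) = (s + w)/(2*s) (a(s, w) = (s + w)/((2*s)) = (s + w)*(1/(2*s)) = (s + w)/(2*s))
A(P, b) = 7 (A(P, b) = 4 + (5 - 4)*3 = 4 + 1*3 = 4 + 3 = 7)
a(11, -12)*(102 + A(5, -7)) = ((1/2)*(11 - 12)/11)*(102 + 7) = ((1/2)*(1/11)*(-1))*109 = -1/22*109 = -109/22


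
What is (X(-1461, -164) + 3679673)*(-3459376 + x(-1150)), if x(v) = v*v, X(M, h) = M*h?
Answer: -8375008958652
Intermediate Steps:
x(v) = v**2
(X(-1461, -164) + 3679673)*(-3459376 + x(-1150)) = (-1461*(-164) + 3679673)*(-3459376 + (-1150)**2) = (239604 + 3679673)*(-3459376 + 1322500) = 3919277*(-2136876) = -8375008958652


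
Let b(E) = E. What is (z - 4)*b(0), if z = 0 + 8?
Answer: 0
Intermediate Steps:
z = 8
(z - 4)*b(0) = (8 - 4)*0 = 4*0 = 0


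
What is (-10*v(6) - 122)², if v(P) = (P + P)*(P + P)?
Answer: 2439844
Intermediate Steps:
v(P) = 4*P² (v(P) = (2*P)*(2*P) = 4*P²)
(-10*v(6) - 122)² = (-40*6² - 122)² = (-40*36 - 122)² = (-10*144 - 122)² = (-1440 - 122)² = (-1562)² = 2439844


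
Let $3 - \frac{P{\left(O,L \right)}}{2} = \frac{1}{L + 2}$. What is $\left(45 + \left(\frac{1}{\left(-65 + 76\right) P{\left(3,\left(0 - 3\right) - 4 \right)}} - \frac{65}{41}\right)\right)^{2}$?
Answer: $\frac{392834365225}{208282624} \approx 1886.1$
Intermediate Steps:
$P{\left(O,L \right)} = 6 - \frac{2}{2 + L}$ ($P{\left(O,L \right)} = 6 - \frac{2}{L + 2} = 6 - \frac{2}{2 + L}$)
$\left(45 + \left(\frac{1}{\left(-65 + 76\right) P{\left(3,\left(0 - 3\right) - 4 \right)}} - \frac{65}{41}\right)\right)^{2} = \left(45 - \left(\frac{65}{41} - \frac{1}{\left(-65 + 76\right) \frac{2 \left(5 + 3 \left(\left(0 - 3\right) - 4\right)\right)}{2 + \left(\left(0 - 3\right) - 4\right)}}\right)\right)^{2} = \left(45 - \left(\frac{65}{41} - \frac{1}{11 \frac{2 \left(5 + 3 \left(-3 - 4\right)\right)}{2 - 7}}\right)\right)^{2} = \left(45 - \left(\frac{65}{41} - \frac{1}{11 \frac{2 \left(5 + 3 \left(-7\right)\right)}{2 - 7}}\right)\right)^{2} = \left(45 - \left(\frac{65}{41} - \frac{1}{11 \frac{2 \left(5 - 21\right)}{-5}}\right)\right)^{2} = \left(45 - \left(\frac{65}{41} - \frac{1}{11 \cdot 2 \left(- \frac{1}{5}\right) \left(-16\right)}\right)\right)^{2} = \left(45 - \left(\frac{65}{41} - \frac{1}{11 \cdot \frac{32}{5}}\right)\right)^{2} = \left(45 + \left(\frac{1}{11} \cdot \frac{5}{32} - \frac{65}{41}\right)\right)^{2} = \left(45 + \left(\frac{5}{352} - \frac{65}{41}\right)\right)^{2} = \left(45 - \frac{22675}{14432}\right)^{2} = \left(\frac{626765}{14432}\right)^{2} = \frac{392834365225}{208282624}$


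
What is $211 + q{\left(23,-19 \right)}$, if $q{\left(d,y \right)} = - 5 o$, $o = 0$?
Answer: $211$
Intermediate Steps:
$q{\left(d,y \right)} = 0$ ($q{\left(d,y \right)} = \left(-5\right) 0 = 0$)
$211 + q{\left(23,-19 \right)} = 211 + 0 = 211$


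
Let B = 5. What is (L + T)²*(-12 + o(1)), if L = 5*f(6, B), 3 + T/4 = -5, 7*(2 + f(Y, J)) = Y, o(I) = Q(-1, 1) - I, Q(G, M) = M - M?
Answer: -906048/49 ≈ -18491.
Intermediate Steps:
Q(G, M) = 0
o(I) = -I (o(I) = 0 - I = -I)
f(Y, J) = -2 + Y/7
T = -32 (T = -12 + 4*(-5) = -12 - 20 = -32)
L = -40/7 (L = 5*(-2 + (⅐)*6) = 5*(-2 + 6/7) = 5*(-8/7) = -40/7 ≈ -5.7143)
(L + T)²*(-12 + o(1)) = (-40/7 - 32)²*(-12 - 1*1) = (-264/7)²*(-12 - 1) = (69696/49)*(-13) = -906048/49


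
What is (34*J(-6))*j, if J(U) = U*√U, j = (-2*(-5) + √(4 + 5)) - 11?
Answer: -408*I*√6 ≈ -999.39*I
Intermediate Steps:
j = 2 (j = (10 + √9) - 11 = (10 + 3) - 11 = 13 - 11 = 2)
J(U) = U^(3/2)
(34*J(-6))*j = (34*(-6)^(3/2))*2 = (34*(-6*I*√6))*2 = -204*I*√6*2 = -408*I*√6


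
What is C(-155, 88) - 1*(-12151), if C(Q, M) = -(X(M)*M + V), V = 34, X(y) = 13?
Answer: 10973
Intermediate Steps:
C(Q, M) = -34 - 13*M (C(Q, M) = -(13*M + 34) = -(34 + 13*M) = -34 - 13*M)
C(-155, 88) - 1*(-12151) = (-34 - 13*88) - 1*(-12151) = (-34 - 1144) + 12151 = -1178 + 12151 = 10973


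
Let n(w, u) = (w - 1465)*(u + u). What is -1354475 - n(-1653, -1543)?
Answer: -10976623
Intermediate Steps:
n(w, u) = 2*u*(-1465 + w) (n(w, u) = (-1465 + w)*(2*u) = 2*u*(-1465 + w))
-1354475 - n(-1653, -1543) = -1354475 - 2*(-1543)*(-1465 - 1653) = -1354475 - 2*(-1543)*(-3118) = -1354475 - 1*9622148 = -1354475 - 9622148 = -10976623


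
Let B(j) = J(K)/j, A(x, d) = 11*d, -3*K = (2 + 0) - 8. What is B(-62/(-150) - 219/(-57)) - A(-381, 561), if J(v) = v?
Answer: -18709047/3032 ≈ -6170.5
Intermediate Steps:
K = 2 (K = -((2 + 0) - 8)/3 = -(2 - 8)/3 = -1/3*(-6) = 2)
B(j) = 2/j
B(-62/(-150) - 219/(-57)) - A(-381, 561) = 2/(-62/(-150) - 219/(-57)) - 11*561 = 2/(-62*(-1/150) - 219*(-1/57)) - 1*6171 = 2/(31/75 + 73/19) - 6171 = 2/(6064/1425) - 6171 = 2*(1425/6064) - 6171 = 1425/3032 - 6171 = -18709047/3032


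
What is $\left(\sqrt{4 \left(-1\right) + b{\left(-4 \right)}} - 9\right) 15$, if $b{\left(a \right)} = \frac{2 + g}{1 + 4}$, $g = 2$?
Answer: $-135 + 12 i \sqrt{5} \approx -135.0 + 26.833 i$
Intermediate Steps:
$b{\left(a \right)} = \frac{4}{5}$ ($b{\left(a \right)} = \frac{2 + 2}{1 + 4} = \frac{4}{5}$)
$\left(\sqrt{4 \left(-1\right) + b{\left(-4 \right)}} - 9\right) 15 = \left(\sqrt{4 \left(-1\right) + \frac{4}{5}} - 9\right) 15 = \left(\sqrt{-4 + \frac{4}{5}} - 9\right) 15 = \left(\sqrt{- \frac{16}{5}} - 9\right) 15 = \left(\frac{4 i \sqrt{5}}{5} - 9\right) 15 = \left(-9 + \frac{4 i \sqrt{5}}{5}\right) 15 = -135 + 12 i \sqrt{5}$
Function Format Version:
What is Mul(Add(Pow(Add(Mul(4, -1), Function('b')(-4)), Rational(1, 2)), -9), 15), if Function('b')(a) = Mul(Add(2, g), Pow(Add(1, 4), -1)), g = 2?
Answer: Add(-135, Mul(12, I, Pow(5, Rational(1, 2)))) ≈ Add(-135.00, Mul(26.833, I))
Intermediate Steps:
Function('b')(a) = Rational(4, 5) (Function('b')(a) = Mul(Add(2, 2), Pow(Add(1, 4), -1)) = Mul(4, Pow(5, -1)) = Mul(4, Rational(1, 5)) = Rational(4, 5))
Mul(Add(Pow(Add(Mul(4, -1), Function('b')(-4)), Rational(1, 2)), -9), 15) = Mul(Add(Pow(Add(Mul(4, -1), Rational(4, 5)), Rational(1, 2)), -9), 15) = Mul(Add(Pow(Add(-4, Rational(4, 5)), Rational(1, 2)), -9), 15) = Mul(Add(Pow(Rational(-16, 5), Rational(1, 2)), -9), 15) = Mul(Add(Mul(Rational(4, 5), I, Pow(5, Rational(1, 2))), -9), 15) = Mul(Add(-9, Mul(Rational(4, 5), I, Pow(5, Rational(1, 2)))), 15) = Add(-135, Mul(12, I, Pow(5, Rational(1, 2))))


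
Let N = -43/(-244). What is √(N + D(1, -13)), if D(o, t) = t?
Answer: I*√190869/122 ≈ 3.581*I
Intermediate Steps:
N = 43/244 (N = -43*(-1/244) = 43/244 ≈ 0.17623)
√(N + D(1, -13)) = √(43/244 - 13) = √(-3129/244) = I*√190869/122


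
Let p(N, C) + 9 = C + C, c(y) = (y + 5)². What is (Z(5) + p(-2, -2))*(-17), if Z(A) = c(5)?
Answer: -1479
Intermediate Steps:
c(y) = (5 + y)²
Z(A) = 100 (Z(A) = (5 + 5)² = 10² = 100)
p(N, C) = -9 + 2*C (p(N, C) = -9 + (C + C) = -9 + 2*C)
(Z(5) + p(-2, -2))*(-17) = (100 + (-9 + 2*(-2)))*(-17) = (100 + (-9 - 4))*(-17) = (100 - 13)*(-17) = 87*(-17) = -1479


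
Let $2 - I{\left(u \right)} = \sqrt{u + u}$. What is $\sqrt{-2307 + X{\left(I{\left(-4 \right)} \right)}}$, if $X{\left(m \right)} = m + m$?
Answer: $\sqrt{-2303 - 4 i \sqrt{2}} \approx 0.0589 - 47.99 i$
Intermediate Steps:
$I{\left(u \right)} = 2 - \sqrt{2} \sqrt{u}$ ($I{\left(u \right)} = 2 - \sqrt{u + u} = 2 - \sqrt{2 u} = 2 - \sqrt{2} \sqrt{u}$)
$X{\left(m \right)} = 2 m$
$\sqrt{-2307 + X{\left(I{\left(-4 \right)} \right)}} = \sqrt{-2307 + 2 \left(2 - \sqrt{2} \sqrt{-4}\right)} = \sqrt{-2307 + 2 \left(2 - \sqrt{2} \cdot 2 i\right)} = \sqrt{-2307 + 2 \left(2 - 2 i \sqrt{2}\right)} = \sqrt{-2307 + \left(4 - 4 i \sqrt{2}\right)} = \sqrt{-2303 - 4 i \sqrt{2}}$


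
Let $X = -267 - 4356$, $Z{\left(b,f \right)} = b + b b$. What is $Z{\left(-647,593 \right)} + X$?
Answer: $413339$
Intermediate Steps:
$Z{\left(b,f \right)} = b + b^{2}$
$X = -4623$ ($X = -267 - 4356 = -4623$)
$Z{\left(-647,593 \right)} + X = - 647 \left(1 - 647\right) - 4623 = \left(-647\right) \left(-646\right) - 4623 = 417962 - 4623 = 413339$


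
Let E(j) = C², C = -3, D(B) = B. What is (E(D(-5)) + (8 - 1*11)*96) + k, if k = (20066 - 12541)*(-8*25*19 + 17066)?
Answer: 99826371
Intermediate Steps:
E(j) = 9 (E(j) = (-3)² = 9)
k = 99826650 (k = 7525*(-200*19 + 17066) = 7525*(-3800 + 17066) = 7525*13266 = 99826650)
(E(D(-5)) + (8 - 1*11)*96) + k = (9 + (8 - 1*11)*96) + 99826650 = (9 + (8 - 11)*96) + 99826650 = (9 - 3*96) + 99826650 = (9 - 288) + 99826650 = -279 + 99826650 = 99826371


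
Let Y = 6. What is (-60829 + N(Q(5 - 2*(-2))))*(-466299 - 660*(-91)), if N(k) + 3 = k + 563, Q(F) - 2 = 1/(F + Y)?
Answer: 122413893652/5 ≈ 2.4483e+10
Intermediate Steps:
Q(F) = 2 + 1/(6 + F) (Q(F) = 2 + 1/(F + 6) = 2 + 1/(6 + F))
N(k) = 560 + k (N(k) = -3 + (k + 563) = -3 + (563 + k) = 560 + k)
(-60829 + N(Q(5 - 2*(-2))))*(-466299 - 660*(-91)) = (-60829 + (560 + (13 + 2*(5 - 2*(-2)))/(6 + (5 - 2*(-2)))))*(-466299 - 660*(-91)) = (-60829 + (560 + (13 + 2*(5 + 4))/(6 + (5 + 4))))*(-466299 + 60060) = (-60829 + (560 + (13 + 2*9)/(6 + 9)))*(-406239) = (-60829 + (560 + (13 + 18)/15))*(-406239) = (-60829 + (560 + (1/15)*31))*(-406239) = (-60829 + (560 + 31/15))*(-406239) = (-60829 + 8431/15)*(-406239) = -904004/15*(-406239) = 122413893652/5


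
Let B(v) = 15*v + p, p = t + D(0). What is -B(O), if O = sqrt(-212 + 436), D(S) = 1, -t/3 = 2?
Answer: 5 - 60*sqrt(14) ≈ -219.50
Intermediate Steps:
t = -6 (t = -3*2 = -6)
p = -5 (p = -6 + 1 = -5)
O = 4*sqrt(14) (O = sqrt(224) = 4*sqrt(14) ≈ 14.967)
B(v) = -5 + 15*v (B(v) = 15*v - 5 = -5 + 15*v)
-B(O) = -(-5 + 15*(4*sqrt(14))) = -(-5 + 60*sqrt(14)) = 5 - 60*sqrt(14)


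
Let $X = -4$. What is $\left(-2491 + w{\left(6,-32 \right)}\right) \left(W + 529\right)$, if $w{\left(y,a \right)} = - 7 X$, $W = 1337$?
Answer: $-4595958$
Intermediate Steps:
$w{\left(y,a \right)} = 28$ ($w{\left(y,a \right)} = \left(-7\right) \left(-4\right) = 28$)
$\left(-2491 + w{\left(6,-32 \right)}\right) \left(W + 529\right) = \left(-2491 + 28\right) \left(1337 + 529\right) = \left(-2463\right) 1866 = -4595958$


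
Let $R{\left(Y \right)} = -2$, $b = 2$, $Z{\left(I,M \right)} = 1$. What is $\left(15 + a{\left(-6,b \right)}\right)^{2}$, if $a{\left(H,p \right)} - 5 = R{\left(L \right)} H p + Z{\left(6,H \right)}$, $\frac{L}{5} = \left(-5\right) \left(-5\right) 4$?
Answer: $2025$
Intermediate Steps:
$L = 500$ ($L = 5 \left(-5\right) \left(-5\right) 4 = 5 \cdot 25 \cdot 4 = 5 \cdot 100 = 500$)
$a{\left(H,p \right)} = 6 - 2 H p$ ($a{\left(H,p \right)} = 5 + \left(- 2 H p + 1\right) = 5 - \left(-1 + 2 H p\right) = 6 - 2 H p$)
$\left(15 + a{\left(-6,b \right)}\right)^{2} = \left(15 - \left(-6 - 24\right)\right)^{2} = \left(15 + \left(6 + 24\right)\right)^{2} = \left(15 + 30\right)^{2} = 45^{2} = 2025$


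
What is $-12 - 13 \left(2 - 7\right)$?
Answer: $53$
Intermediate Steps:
$-12 - 13 \left(2 - 7\right) = -12 - -65 = -12 + 65 = 53$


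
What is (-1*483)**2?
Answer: 233289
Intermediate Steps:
(-1*483)**2 = (-483)**2 = 233289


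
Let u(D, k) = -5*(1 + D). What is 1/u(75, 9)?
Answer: -1/380 ≈ -0.0026316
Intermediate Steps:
u(D, k) = -5 - 5*D
1/u(75, 9) = 1/(-5 - 5*75) = 1/(-5 - 375) = 1/(-380) = -1/380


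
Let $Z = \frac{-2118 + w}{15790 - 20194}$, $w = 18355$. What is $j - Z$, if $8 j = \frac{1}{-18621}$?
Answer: $\frac{201565751}{54671256} \approx 3.6869$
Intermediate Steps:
$Z = - \frac{16237}{4404}$ ($Z = \frac{-2118 + 18355}{15790 - 20194} = \frac{16237}{-4404} = 16237 \left(- \frac{1}{4404}\right) = - \frac{16237}{4404} \approx -3.6869$)
$j = - \frac{1}{148968}$ ($j = \frac{1}{8 \left(-18621\right)} = \frac{1}{8} \left(- \frac{1}{18621}\right) = - \frac{1}{148968} \approx -6.7128 \cdot 10^{-6}$)
$j - Z = - \frac{1}{148968} - - \frac{16237}{4404} = - \frac{1}{148968} + \frac{16237}{4404} = \frac{201565751}{54671256}$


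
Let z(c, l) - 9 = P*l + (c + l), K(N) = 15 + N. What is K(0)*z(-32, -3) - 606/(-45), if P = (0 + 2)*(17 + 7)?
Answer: -38048/15 ≈ -2536.5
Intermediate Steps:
P = 48 (P = 2*24 = 48)
z(c, l) = 9 + c + 49*l (z(c, l) = 9 + (48*l + (c + l)) = 9 + (c + 49*l) = 9 + c + 49*l)
K(0)*z(-32, -3) - 606/(-45) = (15 + 0)*(9 - 32 + 49*(-3)) - 606/(-45) = 15*(9 - 32 - 147) - 606*(-1/45) = 15*(-170) + 202/15 = -2550 + 202/15 = -38048/15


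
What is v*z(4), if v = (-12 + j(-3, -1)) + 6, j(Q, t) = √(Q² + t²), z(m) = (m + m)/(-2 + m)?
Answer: -24 + 4*√10 ≈ -11.351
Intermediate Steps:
z(m) = 2*m/(-2 + m) (z(m) = (2*m)/(-2 + m) = 2*m/(-2 + m))
v = -6 + √10 (v = (-12 + √((-3)² + (-1)²)) + 6 = (-12 + √(9 + 1)) + 6 = (-12 + √10) + 6 = -6 + √10 ≈ -2.8377)
v*z(4) = (-6 + √10)*(2*4/(-2 + 4)) = (-6 + √10)*(2*4/2) = (-6 + √10)*(2*4*(½)) = (-6 + √10)*4 = -24 + 4*√10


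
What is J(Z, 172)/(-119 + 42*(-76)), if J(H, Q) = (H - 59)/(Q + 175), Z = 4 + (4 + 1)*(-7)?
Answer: 90/1148917 ≈ 7.8335e-5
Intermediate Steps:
Z = -31 (Z = 4 + 5*(-7) = 4 - 35 = -31)
J(H, Q) = (-59 + H)/(175 + Q)
J(Z, 172)/(-119 + 42*(-76)) = ((-59 - 31)/(175 + 172))/(-119 + 42*(-76)) = (-90/347)/(-119 - 3192) = ((1/347)*(-90))/(-3311) = -90/347*(-1/3311) = 90/1148917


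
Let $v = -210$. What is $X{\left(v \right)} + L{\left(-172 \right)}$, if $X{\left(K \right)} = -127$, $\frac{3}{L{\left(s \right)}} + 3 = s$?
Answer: $- \frac{22228}{175} \approx -127.02$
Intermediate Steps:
$L{\left(s \right)} = \frac{3}{-3 + s}$
$X{\left(v \right)} + L{\left(-172 \right)} = -127 + \frac{3}{-3 - 172} = -127 + \frac{3}{-175} = -127 + 3 \left(- \frac{1}{175}\right) = -127 - \frac{3}{175} = - \frac{22228}{175}$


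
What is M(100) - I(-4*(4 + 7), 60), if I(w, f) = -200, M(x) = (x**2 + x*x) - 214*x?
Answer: -1200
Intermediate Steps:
M(x) = -214*x + 2*x**2 (M(x) = (x**2 + x**2) - 214*x = 2*x**2 - 214*x = -214*x + 2*x**2)
M(100) - I(-4*(4 + 7), 60) = 2*100*(-107 + 100) - 1*(-200) = 2*100*(-7) + 200 = -1400 + 200 = -1200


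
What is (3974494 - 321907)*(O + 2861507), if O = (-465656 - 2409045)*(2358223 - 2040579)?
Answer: -3335281883571068019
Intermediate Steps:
O = -913131524444 (O = -2874701*317644 = -913131524444)
(3974494 - 321907)*(O + 2861507) = (3974494 - 321907)*(-913131524444 + 2861507) = 3652587*(-913128662937) = -3335281883571068019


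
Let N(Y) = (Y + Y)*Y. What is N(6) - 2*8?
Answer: 56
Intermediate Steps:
N(Y) = 2*Y**2 (N(Y) = (2*Y)*Y = 2*Y**2)
N(6) - 2*8 = 2*6**2 - 2*8 = 2*36 - 16 = 72 - 16 = 56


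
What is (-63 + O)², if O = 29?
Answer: 1156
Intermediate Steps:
(-63 + O)² = (-63 + 29)² = (-34)² = 1156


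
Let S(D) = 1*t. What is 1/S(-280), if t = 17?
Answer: 1/17 ≈ 0.058824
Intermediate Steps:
S(D) = 17 (S(D) = 1*17 = 17)
1/S(-280) = 1/17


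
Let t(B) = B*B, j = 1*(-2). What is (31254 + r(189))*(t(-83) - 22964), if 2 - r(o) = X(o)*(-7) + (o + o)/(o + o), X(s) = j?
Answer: -502199075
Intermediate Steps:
j = -2
X(s) = -2
t(B) = B²
r(o) = -13 (r(o) = 2 - (-2*(-7) + (o + o)/(o + o)) = 2 - (14 + (2*o)/((2*o))) = 2 - (14 + (2*o)*(1/(2*o))) = 2 - (14 + 1) = 2 - 1*15 = 2 - 15 = -13)
(31254 + r(189))*(t(-83) - 22964) = (31254 - 13)*((-83)² - 22964) = 31241*(6889 - 22964) = 31241*(-16075) = -502199075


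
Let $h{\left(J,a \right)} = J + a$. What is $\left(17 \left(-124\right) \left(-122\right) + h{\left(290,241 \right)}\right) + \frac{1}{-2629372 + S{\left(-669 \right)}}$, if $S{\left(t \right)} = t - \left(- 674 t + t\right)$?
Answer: $\frac{793809202545}{3080278} \approx 2.5771 \cdot 10^{5}$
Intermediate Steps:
$S{\left(t \right)} = 674 t$ ($S{\left(t \right)} = t - - 673 t = t + 673 t = 674 t$)
$\left(17 \left(-124\right) \left(-122\right) + h{\left(290,241 \right)}\right) + \frac{1}{-2629372 + S{\left(-669 \right)}} = \left(17 \left(-124\right) \left(-122\right) + \left(290 + 241\right)\right) + \frac{1}{-2629372 + 674 \left(-669\right)} = \left(\left(-2108\right) \left(-122\right) + 531\right) + \frac{1}{-2629372 - 450906} = \left(257176 + 531\right) + \frac{1}{-3080278} = 257707 - \frac{1}{3080278} = \frac{793809202545}{3080278}$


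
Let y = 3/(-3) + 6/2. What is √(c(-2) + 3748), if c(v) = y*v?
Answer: 12*√26 ≈ 61.188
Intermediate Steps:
y = 2 (y = 3*(-⅓) + 6*(½) = -1 + 3 = 2)
c(v) = 2*v
√(c(-2) + 3748) = √(2*(-2) + 3748) = √(-4 + 3748) = √3744 = 12*√26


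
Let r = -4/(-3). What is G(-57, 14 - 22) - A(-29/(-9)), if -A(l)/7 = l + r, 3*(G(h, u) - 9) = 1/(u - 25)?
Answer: 1349/33 ≈ 40.879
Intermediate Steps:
r = 4/3 (r = -4*(-⅓) = 4/3 ≈ 1.3333)
G(h, u) = 9 + 1/(3*(-25 + u)) (G(h, u) = 9 + 1/(3*(u - 25)) = 9 + 1/(3*(-25 + u)))
A(l) = -28/3 - 7*l (A(l) = -7*(l + 4/3) = -7*(4/3 + l) = -28/3 - 7*l)
G(-57, 14 - 22) - A(-29/(-9)) = (-674 + 27*(14 - 22))/(3*(-25 + (14 - 22))) - (-28/3 - (-203)/(-9)) = (-674 + 27*(-8))/(3*(-25 - 8)) - (-28/3 - (-203)*(-1)/9) = (⅓)*(-674 - 216)/(-33) - (-28/3 - 7*29/9) = (⅓)*(-1/33)*(-890) - (-28/3 - 203/9) = 890/99 - 1*(-287/9) = 890/99 + 287/9 = 1349/33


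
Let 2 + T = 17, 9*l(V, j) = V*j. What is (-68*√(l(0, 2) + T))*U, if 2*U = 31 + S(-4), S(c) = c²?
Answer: -1598*√15 ≈ -6189.0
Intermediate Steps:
l(V, j) = V*j/9 (l(V, j) = (V*j)/9 = V*j/9)
T = 15 (T = -2 + 17 = 15)
U = 47/2 (U = (31 + (-4)²)/2 = (31 + 16)/2 = (½)*47 = 47/2 ≈ 23.500)
(-68*√(l(0, 2) + T))*U = -68*√((⅑)*0*2 + 15)*(47/2) = -68*√(0 + 15)*(47/2) = -68*√15*(47/2) = -1598*√15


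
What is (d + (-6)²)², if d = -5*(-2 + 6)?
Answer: 256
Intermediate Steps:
d = -20 (d = -5*4 = -20)
(d + (-6)²)² = (-20 + (-6)²)² = (-20 + 36)² = 16² = 256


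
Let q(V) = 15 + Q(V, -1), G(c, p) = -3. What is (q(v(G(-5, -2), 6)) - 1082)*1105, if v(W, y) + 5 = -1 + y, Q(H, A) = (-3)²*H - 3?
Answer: -1182350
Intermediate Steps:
Q(H, A) = -3 + 9*H (Q(H, A) = 9*H - 3 = -3 + 9*H)
v(W, y) = -6 + y (v(W, y) = -5 + (-1 + y) = -6 + y)
q(V) = 12 + 9*V (q(V) = 15 + (-3 + 9*V) = 12 + 9*V)
(q(v(G(-5, -2), 6)) - 1082)*1105 = ((12 + 9*(-6 + 6)) - 1082)*1105 = ((12 + 9*0) - 1082)*1105 = ((12 + 0) - 1082)*1105 = (12 - 1082)*1105 = -1070*1105 = -1182350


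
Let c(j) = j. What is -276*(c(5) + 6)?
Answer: -3036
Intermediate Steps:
-276*(c(5) + 6) = -276*(5 + 6) = -276*11 = -3036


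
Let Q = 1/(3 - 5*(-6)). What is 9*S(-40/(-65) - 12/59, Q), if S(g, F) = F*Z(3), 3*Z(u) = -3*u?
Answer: -9/11 ≈ -0.81818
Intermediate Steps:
Z(u) = -u (Z(u) = (-3*u)/3 = -u)
Q = 1/33 (Q = 1/(3 + 30) = 1/33 ≈ 0.030303)
S(g, F) = -3*F (S(g, F) = F*(-1*3) = F*(-3) = -3*F)
9*S(-40/(-65) - 12/59, Q) = 9*(-3*1/33) = 9*(-1/11) = -9/11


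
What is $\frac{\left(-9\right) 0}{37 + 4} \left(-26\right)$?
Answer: $0$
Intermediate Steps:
$\frac{\left(-9\right) 0}{37 + 4} \left(-26\right) = \frac{0}{41} \left(-26\right) = 0 \cdot \frac{1}{41} \left(-26\right) = 0 \left(-26\right) = 0$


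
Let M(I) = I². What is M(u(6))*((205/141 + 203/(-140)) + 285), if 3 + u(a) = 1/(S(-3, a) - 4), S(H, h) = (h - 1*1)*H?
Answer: 675920951/254505 ≈ 2655.8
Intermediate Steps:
S(H, h) = H*(-1 + h) (S(H, h) = (h - 1)*H = (-1 + h)*H = H*(-1 + h))
u(a) = -3 + 1/(-1 - 3*a) (u(a) = -3 + 1/(-3*(-1 + a) - 4) = -3 + 1/((3 - 3*a) - 4) = -3 + 1/(-1 - 3*a))
M(u(6))*((205/141 + 203/(-140)) + 285) = ((-4 - 9*6)/(1 + 3*6))²*((205/141 + 203/(-140)) + 285) = ((-4 - 54)/(1 + 18))²*((205*(1/141) + 203*(-1/140)) + 285) = (-58/19)²*((205/141 - 29/20) + 285) = ((1/19)*(-58))²*(11/2820 + 285) = (-58/19)²*(803711/2820) = (3364/361)*(803711/2820) = 675920951/254505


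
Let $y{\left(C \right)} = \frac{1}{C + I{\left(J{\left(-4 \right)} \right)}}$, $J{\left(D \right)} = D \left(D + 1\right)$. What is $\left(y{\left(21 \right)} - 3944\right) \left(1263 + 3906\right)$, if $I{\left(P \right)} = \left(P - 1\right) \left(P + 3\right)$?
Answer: $- \frac{1263963509}{62} \approx -2.0386 \cdot 10^{7}$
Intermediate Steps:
$J{\left(D \right)} = D \left(1 + D\right)$
$I{\left(P \right)} = \left(-1 + P\right) \left(3 + P\right)$
$y{\left(C \right)} = \frac{1}{165 + C}$ ($y{\left(C \right)} = \frac{1}{C + \left(-3 + \left(- 4 \left(1 - 4\right)\right)^{2} + 2 \left(- 4 \left(1 - 4\right)\right)\right)} = \frac{1}{C + \left(-3 + \left(\left(-4\right) \left(-3\right)\right)^{2} + 2 \left(\left(-4\right) \left(-3\right)\right)\right)} = \frac{1}{C + \left(-3 + 12^{2} + 2 \cdot 12\right)} = \frac{1}{C + \left(-3 + 144 + 24\right)} = \frac{1}{C + 165} = \frac{1}{165 + C}$)
$\left(y{\left(21 \right)} - 3944\right) \left(1263 + 3906\right) = \left(\frac{1}{165 + 21} - 3944\right) \left(1263 + 3906\right) = \left(\frac{1}{186} - 3944\right) 5169 = \left(- \frac{733583}{186}\right) 5169 = - \frac{1263963509}{62}$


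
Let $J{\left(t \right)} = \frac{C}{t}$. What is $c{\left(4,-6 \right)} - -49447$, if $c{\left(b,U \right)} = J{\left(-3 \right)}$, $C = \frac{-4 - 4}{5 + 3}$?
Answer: $\frac{148342}{3} \approx 49447.0$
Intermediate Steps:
$C = -1$ ($C = - \frac{8}{8} = \left(-8\right) \frac{1}{8} = -1$)
$J{\left(t \right)} = - \frac{1}{t}$
$c{\left(b,U \right)} = \frac{1}{3}$ ($c{\left(b,U \right)} = - \frac{1}{-3} = \left(-1\right) \left(- \frac{1}{3}\right) = \frac{1}{3}$)
$c{\left(4,-6 \right)} - -49447 = \frac{1}{3} - -49447 = \frac{1}{3} + 49447 = \frac{148342}{3}$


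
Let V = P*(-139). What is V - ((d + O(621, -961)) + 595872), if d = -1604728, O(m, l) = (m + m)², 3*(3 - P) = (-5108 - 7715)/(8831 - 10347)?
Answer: -2427418103/4548 ≈ -5.3373e+5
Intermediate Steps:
P = 821/4548 (P = 3 - (-5108 - 7715)/(3*(8831 - 10347)) = 3 - (-12823)/(3*(-1516)) = 3 - (-12823)*(-1)/(3*1516) = 3 - ⅓*12823/1516 = 3 - 12823/4548 = 821/4548 ≈ 0.18052)
O(m, l) = 4*m² (O(m, l) = (2*m)² = 4*m²)
V = -114119/4548 (V = (821/4548)*(-139) = -114119/4548 ≈ -25.092)
V - ((d + O(621, -961)) + 595872) = -114119/4548 - ((-1604728 + 4*621²) + 595872) = -114119/4548 - ((-1604728 + 4*385641) + 595872) = -114119/4548 - ((-1604728 + 1542564) + 595872) = -114119/4548 - (-62164 + 595872) = -114119/4548 - 1*533708 = -114119/4548 - 533708 = -2427418103/4548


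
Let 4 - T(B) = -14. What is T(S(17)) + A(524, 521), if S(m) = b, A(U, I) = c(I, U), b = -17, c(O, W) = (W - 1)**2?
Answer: 273547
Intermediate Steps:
c(O, W) = (-1 + W)**2
A(U, I) = (-1 + U)**2
S(m) = -17
T(B) = 18 (T(B) = 4 - 1*(-14) = 4 + 14 = 18)
T(S(17)) + A(524, 521) = 18 + (-1 + 524)**2 = 18 + 523**2 = 18 + 273529 = 273547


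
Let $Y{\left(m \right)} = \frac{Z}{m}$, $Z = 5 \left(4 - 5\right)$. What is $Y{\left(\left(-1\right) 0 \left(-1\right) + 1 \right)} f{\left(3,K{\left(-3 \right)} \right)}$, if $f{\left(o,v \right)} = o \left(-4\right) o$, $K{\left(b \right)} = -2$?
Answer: $180$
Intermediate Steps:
$Z = -5$ ($Z = 5 \left(-1\right) = -5$)
$Y{\left(m \right)} = - \frac{5}{m}$
$f{\left(o,v \right)} = - 4 o^{2}$ ($f{\left(o,v \right)} = - 4 o o = - 4 o^{2}$)
$Y{\left(\left(-1\right) 0 \left(-1\right) + 1 \right)} f{\left(3,K{\left(-3 \right)} \right)} = - \frac{5}{\left(-1\right) 0 \left(-1\right) + 1} \left(- 4 \cdot 3^{2}\right) = - \frac{5}{0 \left(-1\right) + 1} \left(\left(-4\right) 9\right) = - \frac{5}{0 + 1} \left(-36\right) = - \frac{5}{1} \left(-36\right) = \left(-5\right) 1 \left(-36\right) = \left(-5\right) \left(-36\right) = 180$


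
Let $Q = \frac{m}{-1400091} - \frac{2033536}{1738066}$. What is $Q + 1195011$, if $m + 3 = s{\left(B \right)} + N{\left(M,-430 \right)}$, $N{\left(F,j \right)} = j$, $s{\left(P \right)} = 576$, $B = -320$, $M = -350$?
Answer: $\frac{12016517952724706}{10055580843} \approx 1.195 \cdot 10^{6}$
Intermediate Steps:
$m = 143$ ($m = -3 + \left(576 - 430\right) = -3 + 146 = 143$)
$Q = - \frac{11766049567}{10055580843}$ ($Q = \frac{143}{-1400091} - \frac{2033536}{1738066} = 143 \left(- \frac{1}{1400091}\right) - \frac{1016768}{869033} = - \frac{13}{127281} - \frac{1016768}{869033} = - \frac{11766049567}{10055580843} \approx -1.1701$)
$Q + 1195011 = - \frac{11766049567}{10055580843} + 1195011 = \frac{12016517952724706}{10055580843}$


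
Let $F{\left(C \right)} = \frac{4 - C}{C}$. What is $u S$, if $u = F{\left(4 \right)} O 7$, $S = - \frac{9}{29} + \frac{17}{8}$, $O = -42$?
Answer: $0$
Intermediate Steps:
$F{\left(C \right)} = \frac{4 - C}{C}$
$S = \frac{421}{232}$ ($S = \left(-9\right) \frac{1}{29} + 17 \cdot \frac{1}{8} = - \frac{9}{29} + \frac{17}{8} = \frac{421}{232} \approx 1.8147$)
$u = 0$ ($u = \frac{4 - 4}{4} \left(-42\right) 7 = \frac{1}{4} \cdot 0 \left(-42\right) 7 = 0 \left(-42\right) 7 = 0 \cdot 7 = 0$)
$u S = 0 \cdot \frac{421}{232} = 0$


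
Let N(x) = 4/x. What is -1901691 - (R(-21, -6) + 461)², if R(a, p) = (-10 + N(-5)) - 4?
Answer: -52519636/25 ≈ -2.1008e+6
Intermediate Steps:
R(a, p) = -74/5 (R(a, p) = (-10 + 4/(-5)) - 4 = (-10 + 4*(-⅕)) - 4 = (-10 - ⅘) - 4 = -54/5 - 4 = -74/5)
-1901691 - (R(-21, -6) + 461)² = -1901691 - (-74/5 + 461)² = -1901691 - (2231/5)² = -1901691 - 1*4977361/25 = -1901691 - 4977361/25 = -52519636/25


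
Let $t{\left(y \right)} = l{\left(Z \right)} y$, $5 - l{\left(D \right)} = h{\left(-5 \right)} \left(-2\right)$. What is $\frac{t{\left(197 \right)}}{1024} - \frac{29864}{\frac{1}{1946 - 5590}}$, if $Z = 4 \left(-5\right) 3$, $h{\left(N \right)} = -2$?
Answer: $\frac{111436202181}{1024} \approx 1.0882 \cdot 10^{8}$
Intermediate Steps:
$Z = -60$ ($Z = \left(-20\right) 3 = -60$)
$l{\left(D \right)} = 1$ ($l{\left(D \right)} = 5 - \left(-2\right) \left(-2\right) = 5 - 4 = 1$)
$t{\left(y \right)} = y$ ($t{\left(y \right)} = 1 y = y$)
$\frac{t{\left(197 \right)}}{1024} - \frac{29864}{\frac{1}{1946 - 5590}} = \frac{197}{1024} - \frac{29864}{\frac{1}{1946 - 5590}} = 197 \cdot \frac{1}{1024} - \frac{29864}{\frac{1}{-3644}} = \frac{197}{1024} - \frac{29864}{- \frac{1}{3644}} = \frac{197}{1024} - -108824416 = \frac{197}{1024} + 108824416 = \frac{111436202181}{1024}$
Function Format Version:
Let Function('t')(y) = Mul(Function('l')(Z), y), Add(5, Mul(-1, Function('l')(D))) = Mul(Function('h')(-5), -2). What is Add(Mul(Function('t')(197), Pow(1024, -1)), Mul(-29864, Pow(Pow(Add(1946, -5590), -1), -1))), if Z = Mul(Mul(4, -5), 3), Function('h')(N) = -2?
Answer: Rational(111436202181, 1024) ≈ 1.0882e+8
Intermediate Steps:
Z = -60 (Z = Mul(-20, 3) = -60)
Function('l')(D) = 1 (Function('l')(D) = Add(5, Mul(-1, Mul(-2, -2))) = Add(5, Mul(-1, 4)) = Add(5, -4) = 1)
Function('t')(y) = y (Function('t')(y) = Mul(1, y) = y)
Add(Mul(Function('t')(197), Pow(1024, -1)), Mul(-29864, Pow(Pow(Add(1946, -5590), -1), -1))) = Add(Mul(197, Pow(1024, -1)), Mul(-29864, Pow(Pow(Add(1946, -5590), -1), -1))) = Add(Mul(197, Rational(1, 1024)), Mul(-29864, Pow(Pow(-3644, -1), -1))) = Add(Rational(197, 1024), Mul(-29864, Pow(Rational(-1, 3644), -1))) = Add(Rational(197, 1024), Mul(-29864, -3644)) = Add(Rational(197, 1024), 108824416) = Rational(111436202181, 1024)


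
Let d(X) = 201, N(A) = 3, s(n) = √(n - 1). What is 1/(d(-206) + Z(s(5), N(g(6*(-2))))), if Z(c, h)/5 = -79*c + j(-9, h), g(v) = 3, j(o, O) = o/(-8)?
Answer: -8/4667 ≈ -0.0017142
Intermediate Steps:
j(o, O) = -o/8 (j(o, O) = o*(-⅛) = -o/8)
s(n) = √(-1 + n)
Z(c, h) = 45/8 - 395*c (Z(c, h) = 5*(-79*c - ⅛*(-9)) = 5*(-79*c + 9/8) = 5*(9/8 - 79*c) = 45/8 - 395*c)
1/(d(-206) + Z(s(5), N(g(6*(-2))))) = 1/(201 + (45/8 - 395*√(-1 + 5))) = 1/(201 + (45/8 - 395*√4)) = 1/(201 + (45/8 - 395*2)) = 1/(201 + (45/8 - 790)) = 1/(201 - 6275/8) = 1/(-4667/8) = -8/4667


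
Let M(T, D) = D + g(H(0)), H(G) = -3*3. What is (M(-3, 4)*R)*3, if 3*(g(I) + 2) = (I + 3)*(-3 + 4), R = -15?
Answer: 0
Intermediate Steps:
H(G) = -9
g(I) = -1 + I/3 (g(I) = -2 + ((I + 3)*(-3 + 4))/3 = -2 + ((3 + I)*1)/3 = -2 + (3 + I)/3 = -2 + (1 + I/3) = -1 + I/3)
M(T, D) = -4 + D (M(T, D) = D + (-1 + (1/3)*(-9)) = D + (-1 - 3) = D - 4 = -4 + D)
(M(-3, 4)*R)*3 = ((-4 + 4)*(-15))*3 = (0*(-15))*3 = 0*3 = 0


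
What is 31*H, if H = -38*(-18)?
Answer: 21204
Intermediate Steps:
H = 684
31*H = 31*684 = 21204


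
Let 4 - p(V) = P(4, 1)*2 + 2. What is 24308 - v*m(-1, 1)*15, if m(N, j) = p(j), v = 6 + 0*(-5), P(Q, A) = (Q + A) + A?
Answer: 25208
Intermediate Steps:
P(Q, A) = Q + 2*A (P(Q, A) = (A + Q) + A = Q + 2*A)
p(V) = -10 (p(V) = 4 - ((4 + 2*1)*2 + 2) = 4 - ((4 + 2)*2 + 2) = 4 - (6*2 + 2) = 4 - (12 + 2) = 4 - 1*14 = 4 - 14 = -10)
v = 6 (v = 6 + 0 = 6)
m(N, j) = -10
24308 - v*m(-1, 1)*15 = 24308 - 6*(-10)*15 = 24308 - (-60)*15 = 24308 - 1*(-900) = 24308 + 900 = 25208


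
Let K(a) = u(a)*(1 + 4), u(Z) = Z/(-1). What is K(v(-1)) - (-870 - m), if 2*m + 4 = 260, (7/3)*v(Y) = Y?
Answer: 7001/7 ≈ 1000.1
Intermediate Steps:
v(Y) = 3*Y/7
m = 128 (m = -2 + (½)*260 = -2 + 130 = 128)
u(Z) = -Z (u(Z) = Z*(-1) = -Z)
K(a) = -5*a (K(a) = (-a)*(1 + 4) = -a*5 = -5*a)
K(v(-1)) - (-870 - m) = -15*(-1)/7 - (-870 - 1*128) = -5*(-3/7) - (-870 - 128) = 15/7 - 1*(-998) = 15/7 + 998 = 7001/7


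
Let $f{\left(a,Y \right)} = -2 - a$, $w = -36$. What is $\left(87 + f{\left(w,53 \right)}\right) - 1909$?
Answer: $-1788$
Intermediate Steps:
$\left(87 + f{\left(w,53 \right)}\right) - 1909 = \left(87 - -34\right) - 1909 = \left(87 + \left(-2 + 36\right)\right) - 1909 = \left(87 + 34\right) - 1909 = 121 - 1909 = -1788$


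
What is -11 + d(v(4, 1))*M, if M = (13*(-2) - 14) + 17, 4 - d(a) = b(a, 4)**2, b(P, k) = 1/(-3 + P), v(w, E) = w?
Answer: -80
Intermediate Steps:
d(a) = 4 - 1/(-3 + a)**2 (d(a) = 4 - (1/(-3 + a))**2 = 4 - 1/(-3 + a)**2)
M = -23 (M = (-26 - 14) + 17 = -40 + 17 = -23)
-11 + d(v(4, 1))*M = -11 + (4 - 1/(-3 + 4)**2)*(-23) = -11 + (4 - 1/1**2)*(-23) = -11 + (4 - 1*1)*(-23) = -11 + (4 - 1)*(-23) = -11 + 3*(-23) = -11 - 69 = -80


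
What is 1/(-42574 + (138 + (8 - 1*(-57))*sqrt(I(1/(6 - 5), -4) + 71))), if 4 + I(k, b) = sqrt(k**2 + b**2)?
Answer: -1/(42436 - 65*sqrt(67 + sqrt(17))) ≈ -2.3873e-5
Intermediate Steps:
I(k, b) = -4 + sqrt(b**2 + k**2) (I(k, b) = -4 + sqrt(k**2 + b**2) = -4 + sqrt(b**2 + k**2))
1/(-42574 + (138 + (8 - 1*(-57))*sqrt(I(1/(6 - 5), -4) + 71))) = 1/(-42574 + (138 + (8 - 1*(-57))*sqrt((-4 + sqrt((-4)**2 + (1/(6 - 5))**2)) + 71))) = 1/(-42574 + (138 + (8 + 57)*sqrt((-4 + sqrt(16 + (1/1)**2)) + 71))) = 1/(-42574 + (138 + 65*sqrt((-4 + sqrt(16 + 1**2)) + 71))) = 1/(-42574 + (138 + 65*sqrt((-4 + sqrt(16 + 1)) + 71))) = 1/(-42574 + (138 + 65*sqrt((-4 + sqrt(17)) + 71))) = 1/(-42574 + (138 + 65*sqrt(67 + sqrt(17)))) = 1/(-42436 + 65*sqrt(67 + sqrt(17)))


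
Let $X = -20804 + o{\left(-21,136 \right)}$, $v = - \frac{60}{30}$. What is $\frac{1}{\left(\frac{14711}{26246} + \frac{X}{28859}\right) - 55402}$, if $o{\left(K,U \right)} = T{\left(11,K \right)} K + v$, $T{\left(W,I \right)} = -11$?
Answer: $- \frac{757433314}{41963435928929} \approx -1.805 \cdot 10^{-5}$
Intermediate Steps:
$v = -2$ ($v = \left(-60\right) \frac{1}{30} = -2$)
$o{\left(K,U \right)} = -2 - 11 K$ ($o{\left(K,U \right)} = - 11 K - 2 = -2 - 11 K$)
$X = -20575$ ($X = -20804 - -229 = -20804 + \left(-2 + 231\right) = -20804 + 229 = -20575$)
$\frac{1}{\left(\frac{14711}{26246} + \frac{X}{28859}\right) - 55402} = \frac{1}{\left(\frac{14711}{26246} - \frac{20575}{28859}\right) - 55402} = \frac{1}{- \frac{115466701}{757433314} - 55402} = \frac{1}{- \frac{41963435928929}{757433314}} = - \frac{757433314}{41963435928929}$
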